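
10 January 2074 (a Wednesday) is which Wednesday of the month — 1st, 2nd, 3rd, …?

2nd

Day 10 falls in week ⌈10/7⌉ of the month.
Days 1–7 hold the 1st Wednesday, 8–14 the 2nd, 15–21 the 3rd, 22–28 the 4th, 29–31 the 5th.
10 is in the range for the 2nd.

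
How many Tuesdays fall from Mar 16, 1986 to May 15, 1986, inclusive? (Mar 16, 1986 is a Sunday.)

9

Mar 16, 1986 is a Sunday; the first Tuesday on or after it is Mar 18, 1986 (2 days later).
From Mar 18, 1986 to May 15, 1986: 13 + 30 + 15 = 58 days (rest of Mar, Apr, May).
58 ÷ 7 = 8 full weeks with remainder 2, so 8 more Tuesdays after the first → 9.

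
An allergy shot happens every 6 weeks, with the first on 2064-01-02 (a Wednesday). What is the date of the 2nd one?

2064-02-13

The 2nd occurrence is 1 interval after the first: 1 × 42 = 42 days after 2064-01-02.
January has 31 days — 29 days to the end of January leaves 13.
13 days into February → 2064-02-13.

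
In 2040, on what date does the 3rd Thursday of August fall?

August 2040 begins on a Wednesday, so the first Thursday is August 2 (1 day later).
The 3rd Thursday is 2 weeks later: 2 + 14 = 16.

2040-08-16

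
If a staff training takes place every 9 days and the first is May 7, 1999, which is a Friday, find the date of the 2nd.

The 2nd occurrence is 1 interval after the first: 1 × 9 = 9 days after May 7, 1999.
9 days later is May 16, 1999.

May 16, 1999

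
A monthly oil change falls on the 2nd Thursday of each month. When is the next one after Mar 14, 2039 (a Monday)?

Apr 14, 2039

Mar 2039 starts on a Tuesday; its first Thursday is the 3rd, so the 2nd Thursday is the 10th — Mar 10, 2039.
That is not after Mar 14, 2039, so look at Apr 2039.
Apr 2039 starts on a Friday; its first Thursday is the 7th, so the 2nd Thursday is the 14th — Apr 14, 2039.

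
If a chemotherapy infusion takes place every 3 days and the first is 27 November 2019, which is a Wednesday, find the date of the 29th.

19 February 2020

The 29th occurrence is 28 intervals after the first: 28 × 3 = 84 days after 27 November 2019.
November has 30 days — 3 days to the end of November leaves 81.
December has 31 days (50 left).
January has 31 days (19 left).
19 days into February → 19 February 2020.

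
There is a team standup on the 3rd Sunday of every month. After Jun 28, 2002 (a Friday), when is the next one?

Jun 2002 starts on a Saturday; its first Sunday is the 2nd, so the 3rd Sunday is the 16th — Jun 16, 2002.
That is not after Jun 28, 2002, so look at Jul 2002.
Jul 2002 starts on a Monday; its first Sunday is the 7th, so the 3rd Sunday is the 21st — Jul 21, 2002.

Jul 21, 2002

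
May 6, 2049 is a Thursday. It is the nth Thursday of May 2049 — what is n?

1st

Day 6 falls in week ⌈6/7⌉ of the month.
Days 1–7 hold the 1st Thursday, 8–14 the 2nd, 15–21 the 3rd, 22–28 the 4th, 29–31 the 5th.
6 is in the range for the 1st.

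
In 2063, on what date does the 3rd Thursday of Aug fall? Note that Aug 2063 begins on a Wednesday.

Aug 16, 2063

Aug 2063 begins on a Wednesday, so the first Thursday is Aug 2 (1 day later).
The 3rd Thursday is 2 weeks later: 2 + 14 = 16.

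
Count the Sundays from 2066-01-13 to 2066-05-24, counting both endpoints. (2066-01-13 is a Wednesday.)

2066-01-13 is a Wednesday; the first Sunday on or after it is 2066-01-17 (4 days later).
From 2066-01-17 to 2066-05-24: 14 + 28 + 31 + 30 + 24 = 127 days (rest of January, February, March, April, May).
127 ÷ 7 = 18 full weeks with remainder 1, so 18 more Sundays after the first → 19.

19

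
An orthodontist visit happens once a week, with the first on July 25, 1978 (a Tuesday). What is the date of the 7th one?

September 5, 1978

The 7th occurrence is 6 intervals after the first: 6 × 7 = 42 days after July 25, 1978.
July has 31 days — 6 days to the end of July leaves 36.
August has 31 days (5 left).
5 days into September → September 5, 1978.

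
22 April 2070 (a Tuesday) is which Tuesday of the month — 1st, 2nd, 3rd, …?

4th

Day 22 falls in week ⌈22/7⌉ of the month.
Days 1–7 hold the 1st Tuesday, 8–14 the 2nd, 15–21 the 3rd, 22–28 the 4th, 29–31 the 5th.
22 is in the range for the 4th.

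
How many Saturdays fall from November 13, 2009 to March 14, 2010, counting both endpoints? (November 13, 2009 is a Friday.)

November 13, 2009 is a Friday; the first Saturday on or after it is November 14, 2009 (1 day later).
From November 14, 2009 to March 14, 2010: 16 + 31 + 31 + 28 + 14 = 120 days (rest of November, December, January, February, March).
120 ÷ 7 = 17 full weeks with remainder 1, so 17 more Saturdays after the first → 18.

18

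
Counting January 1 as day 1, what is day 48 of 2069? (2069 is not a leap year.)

January has 31 days (48 − 31 = 17 remain).
17 into February → February 17.

17 February 2069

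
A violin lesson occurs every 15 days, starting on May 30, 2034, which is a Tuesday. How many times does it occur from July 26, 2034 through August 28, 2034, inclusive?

Occurrences land 15·i days after May 30, 2034 for i = 0, 1, 2, …
July 26, 2034 is 57 days after the start; 57 ÷ 15 = 3 remainder 12; since the remainder is 12, round up to i = 4. First occurrence in the window: #5 on July 29, 2034 (4×15 = 60 days in).
August 28, 2034 is 90 days after the start; 90 ÷ 15 = 6 remainder 0. Last occurrence in the window: #7 on August 28, 2034.
Occurrences #5 through #7: 3 in total.

3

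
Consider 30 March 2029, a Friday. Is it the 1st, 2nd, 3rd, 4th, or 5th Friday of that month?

Day 30 falls in week ⌈30/7⌉ of the month.
Days 1–7 hold the 1st Friday, 8–14 the 2nd, 15–21 the 3rd, 22–28 the 4th, 29–31 the 5th.
30 is in the range for the 5th.

5th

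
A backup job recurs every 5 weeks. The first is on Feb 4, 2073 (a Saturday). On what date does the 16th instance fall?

The 16th occurrence is 15 intervals after the first: 15 × 35 = 525 days after Feb 4, 2073.
Feb has 28 days — 24 days to the end of Feb leaves 501.
From end of Feb to end of 2073 is 306 days (195 left).
Jan has 31 days (164 left).
Feb has 28 days (136 left).
Mar has 31 days (105 left).
Apr has 30 days (75 left).
May has 31 days (44 left).
Jun has 30 days (14 left).
14 days into Jul → Jul 14, 2074.

Jul 14, 2074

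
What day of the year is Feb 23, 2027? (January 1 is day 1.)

Days in months before Feb: 31 = 31.
Plus 23 days into Feb → day 54.

54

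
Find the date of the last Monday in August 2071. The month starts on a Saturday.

August 2071 begins on a Saturday, so the first Monday is August 3 (2 days later).
August 2071 has 31 days. Adding weeks: 3, 10, 17, 24, 31 — the last one ≤ 31 is the 31st.

31 August 2071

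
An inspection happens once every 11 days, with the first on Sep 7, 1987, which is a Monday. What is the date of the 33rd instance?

Aug 24, 1988

The 33rd occurrence is 32 intervals after the first: 32 × 11 = 352 days after Sep 7, 1987.
Sep has 30 days — 23 days to the end of Sep leaves 329.
Oct has 31 days (298 left).
Nov has 30 days (268 left).
Dec has 31 days (237 left).
Jan has 31 days (206 left).
Feb has 29 days (177 left).
Mar has 31 days (146 left).
Apr has 30 days (116 left).
May has 31 days (85 left).
Jun has 30 days (55 left).
Jul has 31 days (24 left).
24 days into Aug → Aug 24, 1988.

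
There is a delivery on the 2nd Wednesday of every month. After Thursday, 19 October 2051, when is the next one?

8 November 2051

October 2051 starts on a Sunday; its first Wednesday is the 4th, so the 2nd Wednesday is the 11th — 11 October 2051.
That is not after 19 October 2051, so look at November 2051.
November 2051 starts on a Wednesday; its first Wednesday is the 1st, so the 2nd Wednesday is the 8th — 8 November 2051.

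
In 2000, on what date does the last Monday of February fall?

The first Monday of February 2000 is February 7.
February 2000 has 29 days. Adding weeks: 7, 14, 21, 28 — the last one ≤ 29 is the 28th.

28 February 2000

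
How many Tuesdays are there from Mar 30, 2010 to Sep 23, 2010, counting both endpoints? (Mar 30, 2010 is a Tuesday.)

Mar 30, 2010 is a Tuesday; the first Tuesday on or after it is Mar 30, 2010.
From Mar 30, 2010 to Sep 23, 2010: 1 + 30 + 31 + 30 + 31 + 31 + 23 = 177 days (rest of Mar, Apr, May, Jun, Jul, Aug, Sep).
177 ÷ 7 = 25 full weeks with remainder 2, so 25 more Tuesdays after the first → 26.

26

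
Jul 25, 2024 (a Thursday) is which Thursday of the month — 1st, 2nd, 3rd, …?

4th

Day 25 falls in week ⌈25/7⌉ of the month.
Days 1–7 hold the 1st Thursday, 8–14 the 2nd, 15–21 the 3rd, 22–28 the 4th, 29–31 the 5th.
25 is in the range for the 4th.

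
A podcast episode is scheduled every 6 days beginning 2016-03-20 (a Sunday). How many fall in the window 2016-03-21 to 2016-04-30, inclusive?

6

Occurrences land 6·i days after 2016-03-20 for i = 0, 1, 2, …
2016-03-21 is 1 day after the start; 1 ÷ 6 = 0 remainder 1; since the remainder is 1, round up to i = 1. First occurrence in the window: #2 on 2016-03-26 (1×6 = 6 days in).
2016-04-30 is 41 days after the start; 41 ÷ 6 = 6 remainder 5. Last occurrence in the window: #7 on 2016-04-25.
Occurrences #2 through #7: 6 in total.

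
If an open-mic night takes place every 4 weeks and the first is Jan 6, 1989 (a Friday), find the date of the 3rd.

Mar 3, 1989

The 3rd occurrence is 2 intervals after the first: 2 × 28 = 56 days after Jan 6, 1989.
Jan has 31 days — 25 days to the end of Jan leaves 31.
Feb has 28 days (3 left).
3 days into Mar → Mar 3, 1989.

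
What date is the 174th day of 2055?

Jan has 31 days (174 − 31 = 143 remain).
Feb has 28 days (143 − 28 = 115 remain).
Mar has 31 days (115 − 31 = 84 remain).
Apr has 30 days (84 − 30 = 54 remain).
May has 31 days (54 − 31 = 23 remain).
23 into Jun → Jun 23.

Jun 23, 2055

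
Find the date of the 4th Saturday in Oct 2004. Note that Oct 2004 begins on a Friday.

Oct 2004 begins on a Friday, so the first Saturday is Oct 2 (1 day later).
The 4th Saturday is 3 weeks later: 2 + 21 = 23.

Oct 23, 2004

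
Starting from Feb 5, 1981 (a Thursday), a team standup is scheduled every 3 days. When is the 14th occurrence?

The 14th occurrence is 13 intervals after the first: 13 × 3 = 39 days after Feb 5, 1981.
Feb has 28 days — 23 days to the end of Feb leaves 16.
16 days into Mar → Mar 16, 1981.

Mar 16, 1981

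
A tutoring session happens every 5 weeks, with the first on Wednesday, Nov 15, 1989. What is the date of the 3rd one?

Jan 24, 1990

The 3rd occurrence is 2 intervals after the first: 2 × 35 = 70 days after Nov 15, 1989.
Nov has 30 days — 15 days to the end of Nov leaves 55.
Dec has 31 days (24 left).
24 days into Jan → Jan 24, 1990.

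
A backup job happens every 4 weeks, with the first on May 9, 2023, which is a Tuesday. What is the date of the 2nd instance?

The 2nd occurrence is 1 interval after the first: 1 × 28 = 28 days after May 9, 2023.
May has 31 days — 22 days to the end of May leaves 6.
6 days into Jun → Jun 6, 2023.

Jun 6, 2023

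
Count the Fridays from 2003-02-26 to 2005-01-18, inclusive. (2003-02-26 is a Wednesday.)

99

2003-02-26 is a Wednesday; the first Friday on or after it is 2003-02-28 (2 days later).
From 2003-02-28 to 2005-01-18: 306 + 366 + 18 = 690 days (rest of 2003, 2004, to 2005-01-18 in 2005).
690 ÷ 7 = 98 full weeks with remainder 4, so 98 more Fridays after the first → 99.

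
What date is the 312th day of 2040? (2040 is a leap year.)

2040-11-07

January has 31 days (312 − 31 = 281 remain).
February has 29 days (281 − 29 = 252 remain).
March has 31 days (252 − 31 = 221 remain).
April has 30 days (221 − 30 = 191 remain).
May has 31 days (191 − 31 = 160 remain).
June has 30 days (160 − 30 = 130 remain).
July has 31 days (130 − 31 = 99 remain).
August has 31 days (99 − 31 = 68 remain).
September has 30 days (68 − 30 = 38 remain).
October has 31 days (38 − 31 = 7 remain).
7 into November → November 7.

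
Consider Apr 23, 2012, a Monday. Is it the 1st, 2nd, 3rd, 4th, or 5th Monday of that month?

4th

Day 23 falls in week ⌈23/7⌉ of the month.
Days 1–7 hold the 1st Monday, 8–14 the 2nd, 15–21 the 3rd, 22–28 the 4th, 29–31 the 5th.
23 is in the range for the 4th.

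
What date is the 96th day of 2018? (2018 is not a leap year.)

Apr 6, 2018

Jan has 31 days (96 − 31 = 65 remain).
Feb has 28 days (65 − 28 = 37 remain).
Mar has 31 days (37 − 31 = 6 remain).
6 into Apr → Apr 6.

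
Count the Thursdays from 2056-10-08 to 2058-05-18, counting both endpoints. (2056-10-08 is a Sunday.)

2056-10-08 is a Sunday; the first Thursday on or after it is 2056-10-12 (4 days later).
From 2056-10-12 to 2058-05-18: 80 + 365 + 138 = 583 days (rest of 2056, 2057, to 2058-05-18 in 2058).
583 ÷ 7 = 83 full weeks with remainder 2, so 83 more Thursdays after the first → 84.

84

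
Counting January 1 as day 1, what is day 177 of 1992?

1992-06-25

January has 31 days (177 − 31 = 146 remain).
February has 29 days (146 − 29 = 117 remain).
March has 31 days (117 − 31 = 86 remain).
April has 30 days (86 − 30 = 56 remain).
May has 31 days (56 − 31 = 25 remain).
25 into June → June 25.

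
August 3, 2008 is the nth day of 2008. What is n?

216

Days in months before August: 31 + 29 + 31 + 30 + 31 + 30 + 31 = 213.
Plus 3 days into August → day 216.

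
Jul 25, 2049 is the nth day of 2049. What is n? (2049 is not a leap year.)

206

Days in months before Jul: 31 + 28 + 31 + 30 + 31 + 30 = 181.
Plus 25 days into Jul → day 206.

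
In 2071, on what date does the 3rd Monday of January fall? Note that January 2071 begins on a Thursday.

January 2071 begins on a Thursday, so the first Monday is January 5 (4 days later).
The 3rd Monday is 2 weeks later: 5 + 14 = 19.

January 19, 2071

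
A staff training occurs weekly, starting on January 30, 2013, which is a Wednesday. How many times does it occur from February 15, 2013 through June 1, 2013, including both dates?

Occurrences land 7·i days after January 30, 2013 for i = 0, 1, 2, …
February 15, 2013 is 16 days after the start; 16 ÷ 7 = 2 remainder 2; since the remainder is 2, round up to i = 3. First occurrence in the window: #4 on February 20, 2013 (3×7 = 21 days in).
June 1, 2013 is 122 days after the start; 122 ÷ 7 = 17 remainder 3. Last occurrence in the window: #18 on May 29, 2013.
Occurrences #4 through #18: 15 in total.

15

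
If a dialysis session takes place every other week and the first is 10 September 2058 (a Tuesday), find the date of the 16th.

The 16th occurrence is 15 intervals after the first: 15 × 14 = 210 days after 10 September 2058.
September has 30 days — 20 days to the end of September leaves 190.
October has 31 days (159 left).
November has 30 days (129 left).
December has 31 days (98 left).
January has 31 days (67 left).
February has 28 days (39 left).
March has 31 days (8 left).
8 days into April → 8 April 2059.

8 April 2059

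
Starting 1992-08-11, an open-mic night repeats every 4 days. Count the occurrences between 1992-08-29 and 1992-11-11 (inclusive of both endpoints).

19

Occurrences land 4·i days after 1992-08-11 for i = 0, 1, 2, …
1992-08-29 is 18 days after the start; 18 ÷ 4 = 4 remainder 2; since the remainder is 2, round up to i = 5. First occurrence in the window: #6 on 1992-08-31 (5×4 = 20 days in).
1992-11-11 is 92 days after the start; 92 ÷ 4 = 23 remainder 0. Last occurrence in the window: #24 on 1992-11-11.
Occurrences #6 through #24: 19 in total.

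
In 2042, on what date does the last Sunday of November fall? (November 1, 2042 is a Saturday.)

November 2042 begins on a Saturday, so the first Sunday is November 2 (1 day later).
November 2042 has 30 days. Adding weeks: 2, 9, 16, 23, 30 — the last one ≤ 30 is the 30th.

November 30, 2042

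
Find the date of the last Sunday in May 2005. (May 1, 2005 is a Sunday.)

May 2005 begins on a Sunday, so the first Sunday is May 1.
May 2005 has 31 days. Adding weeks: 1, 8, 15, 22, 29 — the last one ≤ 31 is the 29th.

2005-05-29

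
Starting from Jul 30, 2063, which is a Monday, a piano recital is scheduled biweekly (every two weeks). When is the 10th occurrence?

The 10th occurrence is 9 intervals after the first: 9 × 14 = 126 days after Jul 30, 2063.
Jul has 31 days — 1 day to the end of Jul leaves 125.
Aug has 31 days (94 left).
Sep has 30 days (64 left).
Oct has 31 days (33 left).
Nov has 30 days (3 left).
3 days into Dec → Dec 3, 2063.

Dec 3, 2063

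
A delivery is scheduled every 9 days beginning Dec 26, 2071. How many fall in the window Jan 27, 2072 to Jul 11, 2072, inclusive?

19

Occurrences land 9·i days after Dec 26, 2071 for i = 0, 1, 2, …
Jan 27, 2072 is 32 days after the start; 32 ÷ 9 = 3 remainder 5; since the remainder is 5, round up to i = 4. First occurrence in the window: #5 on Jan 31, 2072 (4×9 = 36 days in).
Jul 11, 2072 is 198 days after the start; 198 ÷ 9 = 22 remainder 0. Last occurrence in the window: #23 on Jul 11, 2072.
Occurrences #5 through #23: 19 in total.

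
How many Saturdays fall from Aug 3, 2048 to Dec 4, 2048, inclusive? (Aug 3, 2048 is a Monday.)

17

Aug 3, 2048 is a Monday; the first Saturday on or after it is Aug 8, 2048 (5 days later).
From Aug 8, 2048 to Dec 4, 2048: 23 + 30 + 31 + 30 + 4 = 118 days (rest of Aug, Sep, Oct, Nov, Dec).
118 ÷ 7 = 16 full weeks with remainder 6, so 16 more Saturdays after the first → 17.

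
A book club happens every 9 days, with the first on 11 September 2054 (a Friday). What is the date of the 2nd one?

20 September 2054

The 2nd occurrence is 1 interval after the first: 1 × 9 = 9 days after 11 September 2054.
9 days later is 20 September 2054.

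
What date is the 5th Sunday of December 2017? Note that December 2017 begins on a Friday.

December 2017 begins on a Friday, so the first Sunday is December 3 (2 days later).
The 5th Sunday is 4 weeks later: 3 + 28 = 31.

December 31, 2017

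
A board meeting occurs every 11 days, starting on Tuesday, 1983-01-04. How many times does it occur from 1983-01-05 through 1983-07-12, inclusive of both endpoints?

Occurrences land 11·i days after 1983-01-04 for i = 0, 1, 2, …
1983-01-05 is 1 day after the start; 1 ÷ 11 = 0 remainder 1; since the remainder is 1, round up to i = 1. First occurrence in the window: #2 on 1983-01-15 (1×11 = 11 days in).
1983-07-12 is 189 days after the start; 189 ÷ 11 = 17 remainder 2. Last occurrence in the window: #18 on 1983-07-10.
Occurrences #2 through #18: 17 in total.

17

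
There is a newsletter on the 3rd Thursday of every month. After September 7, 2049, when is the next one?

September 2049 starts on a Wednesday; its first Thursday is the 2nd, so the 3rd Thursday is the 16th — September 16, 2049.
September 16, 2049 is after September 7, 2049, so that is the next one.

September 16, 2049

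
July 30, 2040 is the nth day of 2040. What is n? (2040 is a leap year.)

212

Days in months before July: 31 + 29 + 31 + 30 + 31 + 30 = 182.
Plus 30 days into July → day 212.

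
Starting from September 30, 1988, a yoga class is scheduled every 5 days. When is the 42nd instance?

The 42nd occurrence is 41 intervals after the first: 41 × 5 = 205 days after September 30, 1988.
September has 30 days — 0 days to the end of September leaves 205.
October has 31 days (174 left).
November has 30 days (144 left).
December has 31 days (113 left).
January has 31 days (82 left).
February has 28 days (54 left).
March has 31 days (23 left).
23 days into April → April 23, 1989.

April 23, 1989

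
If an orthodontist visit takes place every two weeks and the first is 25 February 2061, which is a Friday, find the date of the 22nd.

The 22nd occurrence is 21 intervals after the first: 21 × 14 = 294 days after 25 February 2061.
February has 28 days — 3 days to the end of February leaves 291.
March has 31 days (260 left).
April has 30 days (230 left).
May has 31 days (199 left).
June has 30 days (169 left).
July has 31 days (138 left).
August has 31 days (107 left).
September has 30 days (77 left).
October has 31 days (46 left).
November has 30 days (16 left).
16 days into December → 16 December 2061.

16 December 2061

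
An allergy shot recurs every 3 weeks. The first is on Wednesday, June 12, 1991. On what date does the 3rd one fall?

July 24, 1991

The 3rd occurrence is 2 intervals after the first: 2 × 21 = 42 days after June 12, 1991.
June has 30 days — 18 days to the end of June leaves 24.
24 days into July → July 24, 1991.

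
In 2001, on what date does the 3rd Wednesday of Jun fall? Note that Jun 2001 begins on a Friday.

Jun 2001 begins on a Friday, so the first Wednesday is Jun 6 (5 days later).
The 3rd Wednesday is 2 weeks later: 6 + 14 = 20.

Jun 20, 2001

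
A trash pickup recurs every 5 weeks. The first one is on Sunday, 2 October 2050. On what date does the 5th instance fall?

19 February 2051

The 5th occurrence is 4 intervals after the first: 4 × 35 = 140 days after 2 October 2050.
October has 31 days — 29 days to the end of October leaves 111.
November has 30 days (81 left).
December has 31 days (50 left).
January has 31 days (19 left).
19 days into February → 19 February 2051.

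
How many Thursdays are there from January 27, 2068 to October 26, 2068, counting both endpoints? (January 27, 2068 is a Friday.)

January 27, 2068 is a Friday; the first Thursday on or after it is February 2, 2068 (6 days later).
From February 2, 2068 to October 26, 2068: 27 + 31 + 30 + 31 + 30 + 31 + 31 + 30 + 26 = 267 days (rest of February, March, April, May, June, July, August, September, October).
267 ÷ 7 = 38 full weeks with remainder 1, so 38 more Thursdays after the first → 39.

39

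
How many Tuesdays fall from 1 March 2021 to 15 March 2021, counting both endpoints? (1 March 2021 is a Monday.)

2

1 March 2021 is a Monday; the first Tuesday on or after it is 2 March 2021 (1 day later).
From 2 March 2021 to 15 March 2021 is 15 − 2 = 13 days.
13 ÷ 7 = 1 full weeks with remainder 6, so 1 more Tuesdays after the first → 2.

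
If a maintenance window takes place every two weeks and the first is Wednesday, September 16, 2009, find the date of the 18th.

May 12, 2010

The 18th occurrence is 17 intervals after the first: 17 × 14 = 238 days after September 16, 2009.
September has 30 days — 14 days to the end of September leaves 224.
October has 31 days (193 left).
November has 30 days (163 left).
December has 31 days (132 left).
January has 31 days (101 left).
February has 28 days (73 left).
March has 31 days (42 left).
April has 30 days (12 left).
12 days into May → May 12, 2010.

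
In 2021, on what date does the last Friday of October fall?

October 2021 begins on a Friday, so the first Friday is October 1.
October 2021 has 31 days. Adding weeks: 1, 8, 15, 22, 29 — the last one ≤ 31 is the 29th.

2021-10-29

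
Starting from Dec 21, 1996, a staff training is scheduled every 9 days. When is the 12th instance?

The 12th occurrence is 11 intervals after the first: 11 × 9 = 99 days after Dec 21, 1996.
Dec has 31 days — 10 days to the end of Dec leaves 89.
Jan has 31 days (58 left).
Feb has 28 days (30 left).
30 days into Mar → Mar 30, 1997.

Mar 30, 1997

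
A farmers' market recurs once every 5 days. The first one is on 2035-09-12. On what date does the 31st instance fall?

2036-02-09

The 31st occurrence is 30 intervals after the first: 30 × 5 = 150 days after 2035-09-12.
September has 30 days — 18 days to the end of September leaves 132.
October has 31 days (101 left).
November has 30 days (71 left).
December has 31 days (40 left).
January has 31 days (9 left).
9 days into February → 2036-02-09.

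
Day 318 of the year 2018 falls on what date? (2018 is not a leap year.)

2018-11-14

January has 31 days (318 − 31 = 287 remain).
February has 28 days (287 − 28 = 259 remain).
March has 31 days (259 − 31 = 228 remain).
April has 30 days (228 − 30 = 198 remain).
May has 31 days (198 − 31 = 167 remain).
June has 30 days (167 − 30 = 137 remain).
July has 31 days (137 − 31 = 106 remain).
August has 31 days (106 − 31 = 75 remain).
September has 30 days (75 − 30 = 45 remain).
October has 31 days (45 − 31 = 14 remain).
14 into November → November 14.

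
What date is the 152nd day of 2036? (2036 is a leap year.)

May 31, 2036

January has 31 days (152 − 31 = 121 remain).
February has 29 days (121 − 29 = 92 remain).
March has 31 days (92 − 31 = 61 remain).
April has 30 days (61 − 30 = 31 remain).
31 into May → May 31.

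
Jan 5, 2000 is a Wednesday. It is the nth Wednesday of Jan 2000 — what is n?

Day 5 falls in week ⌈5/7⌉ of the month.
Days 1–7 hold the 1st Wednesday, 8–14 the 2nd, 15–21 the 3rd, 22–28 the 4th, 29–31 the 5th.
5 is in the range for the 1st.

1st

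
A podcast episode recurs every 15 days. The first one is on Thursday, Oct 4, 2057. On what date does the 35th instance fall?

The 35th occurrence is 34 intervals after the first: 34 × 15 = 510 days after Oct 4, 2057.
Oct has 31 days — 27 days to the end of Oct leaves 483.
From end of Oct to end of 2057 is 61 days (422 left).
2058 has 365 days (57 left).
Jan has 31 days (26 left).
26 days into Feb → Feb 26, 2059.

Feb 26, 2059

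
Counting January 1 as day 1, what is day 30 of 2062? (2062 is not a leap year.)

30 into Jan → Jan 30.

Jan 30, 2062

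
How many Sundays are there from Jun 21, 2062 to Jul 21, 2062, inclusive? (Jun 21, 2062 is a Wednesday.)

4

Jun 21, 2062 is a Wednesday; the first Sunday on or after it is Jun 25, 2062 (4 days later).
From Jun 25, 2062 to Jul 21, 2062: 5 + 21 = 26 days (rest of Jun, Jul).
26 ÷ 7 = 3 full weeks with remainder 5, so 3 more Sundays after the first → 4.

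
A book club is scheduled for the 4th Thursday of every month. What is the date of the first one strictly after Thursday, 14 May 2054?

May 2054 starts on a Friday; its first Thursday is the 7th, so the 4th Thursday is the 28th — 28 May 2054.
28 May 2054 is after 14 May 2054, so that is the next one.

28 May 2054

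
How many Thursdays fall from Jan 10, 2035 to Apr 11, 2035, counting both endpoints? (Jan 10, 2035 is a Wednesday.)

13

Jan 10, 2035 is a Wednesday; the first Thursday on or after it is Jan 11, 2035 (1 day later).
From Jan 11, 2035 to Apr 11, 2035: 20 + 28 + 31 + 11 = 90 days (rest of Jan, Feb, Mar, Apr).
90 ÷ 7 = 12 full weeks with remainder 6, so 12 more Thursdays after the first → 13.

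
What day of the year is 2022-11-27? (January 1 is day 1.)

331

Days in months before November: 31 + 28 + 31 + 30 + 31 + 30 + 31 + 31 + 30 + 31 = 304.
Plus 27 days into November → day 331.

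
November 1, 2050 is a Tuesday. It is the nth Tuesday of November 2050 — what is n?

1st

Day 1 falls in week ⌈1/7⌉ of the month.
Days 1–7 hold the 1st Tuesday, 8–14 the 2nd, 15–21 the 3rd, 22–28 the 4th, 29–31 the 5th.
1 is in the range for the 1st.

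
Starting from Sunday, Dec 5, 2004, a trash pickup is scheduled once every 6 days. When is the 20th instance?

The 20th occurrence is 19 intervals after the first: 19 × 6 = 114 days after Dec 5, 2004.
Dec has 31 days — 26 days to the end of Dec leaves 88.
Jan has 31 days (57 left).
Feb has 28 days (29 left).
29 days into Mar → Mar 29, 2005.

Mar 29, 2005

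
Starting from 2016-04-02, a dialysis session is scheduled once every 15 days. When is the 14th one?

The 14th occurrence is 13 intervals after the first: 13 × 15 = 195 days after 2016-04-02.
April has 30 days — 28 days to the end of April leaves 167.
May has 31 days (136 left).
June has 30 days (106 left).
July has 31 days (75 left).
August has 31 days (44 left).
September has 30 days (14 left).
14 days into October → 2016-10-14.

2016-10-14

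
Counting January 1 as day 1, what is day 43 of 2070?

Feb 12, 2070

Jan has 31 days (43 − 31 = 12 remain).
12 into Feb → Feb 12.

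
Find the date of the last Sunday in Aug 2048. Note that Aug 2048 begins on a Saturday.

Aug 30, 2048

Aug 2048 begins on a Saturday, so the first Sunday is Aug 2 (1 day later).
Aug 2048 has 31 days. Adding weeks: 2, 9, 16, 23, 30 — the last one ≤ 31 is the 30th.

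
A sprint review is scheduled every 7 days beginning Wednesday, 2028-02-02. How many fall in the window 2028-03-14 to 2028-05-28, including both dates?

Occurrences land 7·i days after 2028-02-02 for i = 0, 1, 2, …
2028-03-14 is 41 days after the start; 41 ÷ 7 = 5 remainder 6; since the remainder is 6, round up to i = 6. First occurrence in the window: #7 on 2028-03-15 (6×7 = 42 days in).
2028-05-28 is 116 days after the start; 116 ÷ 7 = 16 remainder 4. Last occurrence in the window: #17 on 2028-05-24.
Occurrences #7 through #17: 11 in total.

11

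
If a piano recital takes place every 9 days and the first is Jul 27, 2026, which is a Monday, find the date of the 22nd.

The 22nd occurrence is 21 intervals after the first: 21 × 9 = 189 days after Jul 27, 2026.
Jul has 31 days — 4 days to the end of Jul leaves 185.
Aug has 31 days (154 left).
Sep has 30 days (124 left).
Oct has 31 days (93 left).
Nov has 30 days (63 left).
Dec has 31 days (32 left).
Jan has 31 days (1 left).
1 day into Feb → Feb 1, 2027.

Feb 1, 2027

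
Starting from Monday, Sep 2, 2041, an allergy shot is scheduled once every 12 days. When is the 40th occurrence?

The 40th occurrence is 39 intervals after the first: 39 × 12 = 468 days after Sep 2, 2041.
Sep has 30 days — 28 days to the end of Sep leaves 440.
From end of Sep to end of 2041 is 92 days (348 left).
Jan has 31 days (317 left).
Feb has 28 days (289 left).
Mar has 31 days (258 left).
Apr has 30 days (228 left).
May has 31 days (197 left).
Jun has 30 days (167 left).
Jul has 31 days (136 left).
Aug has 31 days (105 left).
Sep has 30 days (75 left).
Oct has 31 days (44 left).
Nov has 30 days (14 left).
14 days into Dec → Dec 14, 2042.

Dec 14, 2042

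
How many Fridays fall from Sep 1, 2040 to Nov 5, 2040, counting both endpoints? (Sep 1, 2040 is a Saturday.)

Sep 1, 2040 is a Saturday; the first Friday on or after it is Sep 7, 2040 (6 days later).
From Sep 7, 2040 to Nov 5, 2040: 23 + 31 + 5 = 59 days (rest of Sep, Oct, Nov).
59 ÷ 7 = 8 full weeks with remainder 3, so 8 more Fridays after the first → 9.

9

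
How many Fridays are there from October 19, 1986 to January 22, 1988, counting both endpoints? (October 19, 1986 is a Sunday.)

October 19, 1986 is a Sunday; the first Friday on or after it is October 24, 1986 (5 days later).
From October 24, 1986 to January 22, 1988: 68 + 365 + 22 = 455 days (rest of 1986, 1987, to January 22, 1988 in 1988).
455 ÷ 7 = 65 full weeks with remainder 0, so 65 more Fridays after the first → 66.

66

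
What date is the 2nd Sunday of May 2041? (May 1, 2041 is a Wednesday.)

May 2041 begins on a Wednesday, so the first Sunday is May 5 (4 days later).
The 2nd Sunday is 1 weeks later: 5 + 7 = 12.

May 12, 2041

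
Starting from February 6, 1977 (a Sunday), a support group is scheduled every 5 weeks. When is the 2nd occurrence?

The 2nd occurrence is 1 interval after the first: 1 × 35 = 35 days after February 6, 1977.
February has 28 days — 22 days to the end of February leaves 13.
13 days into March → March 13, 1977.

March 13, 1977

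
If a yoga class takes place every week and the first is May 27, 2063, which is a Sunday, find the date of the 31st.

The 31st occurrence is 30 intervals after the first: 30 × 7 = 210 days after May 27, 2063.
May has 31 days — 4 days to the end of May leaves 206.
June has 30 days (176 left).
July has 31 days (145 left).
August has 31 days (114 left).
September has 30 days (84 left).
October has 31 days (53 left).
November has 30 days (23 left).
23 days into December → December 23, 2063.

December 23, 2063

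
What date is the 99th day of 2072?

January has 31 days (99 − 31 = 68 remain).
February has 29 days (68 − 29 = 39 remain).
March has 31 days (39 − 31 = 8 remain).
8 into April → April 8.

April 8, 2072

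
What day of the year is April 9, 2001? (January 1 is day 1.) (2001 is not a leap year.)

Days in months before April: 31 + 28 + 31 = 90.
Plus 9 days into April → day 99.

99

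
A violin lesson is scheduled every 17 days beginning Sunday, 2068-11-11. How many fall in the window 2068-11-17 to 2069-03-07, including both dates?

Occurrences land 17·i days after 2068-11-11 for i = 0, 1, 2, …
2068-11-17 is 6 days after the start; 6 ÷ 17 = 0 remainder 6; since the remainder is 6, round up to i = 1. First occurrence in the window: #2 on 2068-11-28 (1×17 = 17 days in).
2069-03-07 is 116 days after the start; 116 ÷ 17 = 6 remainder 14. Last occurrence in the window: #7 on 2069-02-21.
Occurrences #2 through #7: 6 in total.

6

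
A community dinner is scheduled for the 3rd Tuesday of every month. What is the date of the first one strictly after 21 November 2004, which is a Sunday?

November 2004 starts on a Monday; its first Tuesday is the 2nd, so the 3rd Tuesday is the 16th — 16 November 2004.
That is not after 21 November 2004, so look at December 2004.
December 2004 starts on a Wednesday; its first Tuesday is the 7th, so the 3rd Tuesday is the 21st — 21 December 2004.

21 December 2004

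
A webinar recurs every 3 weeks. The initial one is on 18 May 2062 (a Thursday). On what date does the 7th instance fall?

21 September 2062

The 7th occurrence is 6 intervals after the first: 6 × 21 = 126 days after 18 May 2062.
May has 31 days — 13 days to the end of May leaves 113.
June has 30 days (83 left).
July has 31 days (52 left).
August has 31 days (21 left).
21 days into September → 21 September 2062.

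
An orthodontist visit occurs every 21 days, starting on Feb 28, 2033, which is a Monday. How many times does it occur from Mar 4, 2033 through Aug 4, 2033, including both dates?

Occurrences land 21·i days after Feb 28, 2033 for i = 0, 1, 2, …
Mar 4, 2033 is 4 days after the start; 4 ÷ 21 = 0 remainder 4; since the remainder is 4, round up to i = 1. First occurrence in the window: #2 on Mar 21, 2033 (1×21 = 21 days in).
Aug 4, 2033 is 157 days after the start; 157 ÷ 21 = 7 remainder 10. Last occurrence in the window: #8 on Jul 25, 2033.
Occurrences #2 through #8: 7 in total.

7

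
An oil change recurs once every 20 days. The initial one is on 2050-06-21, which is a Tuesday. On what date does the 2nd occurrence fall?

2050-07-11

The 2nd occurrence is 1 interval after the first: 1 × 20 = 20 days after 2050-06-21.
June has 30 days — 9 days to the end of June leaves 11.
11 days into July → 2050-07-11.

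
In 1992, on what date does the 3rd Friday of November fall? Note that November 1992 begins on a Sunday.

20 November 1992

November 1992 begins on a Sunday, so the first Friday is November 6 (5 days later).
The 3rd Friday is 2 weeks later: 6 + 14 = 20.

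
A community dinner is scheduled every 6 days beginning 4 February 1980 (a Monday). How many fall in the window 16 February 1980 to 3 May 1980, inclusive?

13

Occurrences land 6·i days after 4 February 1980 for i = 0, 1, 2, …
16 February 1980 is 12 days after the start; 12 ÷ 6 = 2 remainder 0. First occurrence in the window: #3 on 16 February 1980 (2×6 = 12 days in).
3 May 1980 is 89 days after the start; 89 ÷ 6 = 14 remainder 5. Last occurrence in the window: #15 on 28 April 1980.
Occurrences #3 through #15: 13 in total.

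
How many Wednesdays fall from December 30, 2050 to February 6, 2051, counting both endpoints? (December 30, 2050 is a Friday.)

December 30, 2050 is a Friday; the first Wednesday on or after it is January 4, 2051 (5 days later).
From January 4, 2051 to February 6, 2051: 27 + 6 = 33 days (rest of January, February).
33 ÷ 7 = 4 full weeks with remainder 5, so 4 more Wednesdays after the first → 5.

5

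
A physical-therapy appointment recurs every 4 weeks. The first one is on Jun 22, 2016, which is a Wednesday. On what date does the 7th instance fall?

The 7th occurrence is 6 intervals after the first: 6 × 28 = 168 days after Jun 22, 2016.
Jun has 30 days — 8 days to the end of Jun leaves 160.
Jul has 31 days (129 left).
Aug has 31 days (98 left).
Sep has 30 days (68 left).
Oct has 31 days (37 left).
Nov has 30 days (7 left).
7 days into Dec → Dec 7, 2016.

Dec 7, 2016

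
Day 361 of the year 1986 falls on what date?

January has 31 days (361 − 31 = 330 remain).
February has 28 days (330 − 28 = 302 remain).
March has 31 days (302 − 31 = 271 remain).
April has 30 days (271 − 30 = 241 remain).
May has 31 days (241 − 31 = 210 remain).
June has 30 days (210 − 30 = 180 remain).
July has 31 days (180 − 31 = 149 remain).
August has 31 days (149 − 31 = 118 remain).
September has 30 days (118 − 30 = 88 remain).
October has 31 days (88 − 31 = 57 remain).
November has 30 days (57 − 30 = 27 remain).
27 into December → December 27.

1986-12-27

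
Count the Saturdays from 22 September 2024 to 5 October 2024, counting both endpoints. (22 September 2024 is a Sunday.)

2

22 September 2024 is a Sunday; the first Saturday on or after it is 28 September 2024 (6 days later).
From 28 September 2024 to 5 October 2024: 2 + 5 = 7 days (rest of September, October).
7 ÷ 7 = 1 full weeks with remainder 0, so 1 more Saturdays after the first → 2.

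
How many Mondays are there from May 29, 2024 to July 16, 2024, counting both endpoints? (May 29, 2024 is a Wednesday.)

May 29, 2024 is a Wednesday; the first Monday on or after it is June 3, 2024 (5 days later).
From June 3, 2024 to July 16, 2024: 27 + 16 = 43 days (rest of June, July).
43 ÷ 7 = 6 full weeks with remainder 1, so 6 more Mondays after the first → 7.

7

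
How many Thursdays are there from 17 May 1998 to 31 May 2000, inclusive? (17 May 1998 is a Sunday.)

17 May 1998 is a Sunday; the first Thursday on or after it is 21 May 1998 (4 days later).
From 21 May 1998 to 31 May 2000: 224 + 365 + 152 = 741 days (rest of 1998, 1999, to 31 May 2000 in 2000).
741 ÷ 7 = 105 full weeks with remainder 6, so 105 more Thursdays after the first → 106.

106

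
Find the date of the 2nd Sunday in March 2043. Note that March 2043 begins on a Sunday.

March 2043 begins on a Sunday, so the first Sunday is March 1.
The 2nd Sunday is 1 weeks later: 1 + 7 = 8.

8 March 2043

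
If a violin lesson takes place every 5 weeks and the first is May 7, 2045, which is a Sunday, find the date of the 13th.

The 13th occurrence is 12 intervals after the first: 12 × 35 = 420 days after May 7, 2045.
May has 31 days — 24 days to the end of May leaves 396.
June has 30 days (366 left).
July has 31 days (335 left).
August has 31 days (304 left).
September has 30 days (274 left).
October has 31 days (243 left).
November has 30 days (213 left).
December has 31 days (182 left).
January has 31 days (151 left).
February has 28 days (123 left).
March has 31 days (92 left).
April has 30 days (62 left).
May has 31 days (31 left).
June has 30 days (1 left).
1 day into July → July 1, 2046.

July 1, 2046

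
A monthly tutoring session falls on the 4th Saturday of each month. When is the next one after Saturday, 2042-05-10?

May 2042 starts on a Thursday; its first Saturday is the 3rd, so the 4th Saturday is the 24th — 2042-05-24.
2042-05-24 is after 2042-05-10, so that is the next one.

2042-05-24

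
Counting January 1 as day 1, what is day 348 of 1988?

13 December 1988

January has 31 days (348 − 31 = 317 remain).
February has 29 days (317 − 29 = 288 remain).
March has 31 days (288 − 31 = 257 remain).
April has 30 days (257 − 30 = 227 remain).
May has 31 days (227 − 31 = 196 remain).
June has 30 days (196 − 30 = 166 remain).
July has 31 days (166 − 31 = 135 remain).
August has 31 days (135 − 31 = 104 remain).
September has 30 days (104 − 30 = 74 remain).
October has 31 days (74 − 31 = 43 remain).
November has 30 days (43 − 30 = 13 remain).
13 into December → December 13.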